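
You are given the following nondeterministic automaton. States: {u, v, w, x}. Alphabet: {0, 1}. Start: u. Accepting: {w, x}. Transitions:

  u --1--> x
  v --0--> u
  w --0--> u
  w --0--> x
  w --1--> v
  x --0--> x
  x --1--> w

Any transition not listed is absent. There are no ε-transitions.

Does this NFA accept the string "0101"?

No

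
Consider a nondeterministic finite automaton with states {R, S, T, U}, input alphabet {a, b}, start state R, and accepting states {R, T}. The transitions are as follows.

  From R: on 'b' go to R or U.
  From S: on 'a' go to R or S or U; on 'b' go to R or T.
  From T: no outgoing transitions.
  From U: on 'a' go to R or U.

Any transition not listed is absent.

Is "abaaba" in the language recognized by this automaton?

Start in {R}.
Read 'a': {R} → ∅.
The set is empty and remains empty for the remaining 5 symbols.
The final set ∅ contains no accepting state.

No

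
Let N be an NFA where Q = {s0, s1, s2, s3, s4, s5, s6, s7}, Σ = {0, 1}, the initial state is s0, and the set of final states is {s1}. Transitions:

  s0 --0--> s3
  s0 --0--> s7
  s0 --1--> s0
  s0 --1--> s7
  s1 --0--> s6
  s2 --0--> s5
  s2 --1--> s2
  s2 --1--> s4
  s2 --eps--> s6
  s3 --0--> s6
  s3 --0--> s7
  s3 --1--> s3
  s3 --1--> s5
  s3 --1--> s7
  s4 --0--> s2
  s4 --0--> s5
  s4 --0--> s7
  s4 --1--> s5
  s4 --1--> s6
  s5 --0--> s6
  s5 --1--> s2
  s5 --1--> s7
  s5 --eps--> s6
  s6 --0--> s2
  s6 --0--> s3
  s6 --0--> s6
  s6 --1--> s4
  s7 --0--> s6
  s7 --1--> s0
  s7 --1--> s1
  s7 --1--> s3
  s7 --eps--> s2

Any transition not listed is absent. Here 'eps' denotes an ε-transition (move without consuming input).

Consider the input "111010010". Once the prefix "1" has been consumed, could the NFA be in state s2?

Start in {s0}.
Read '1': s0→{s0, s7}; union {s0, s7}; ε-closure = {s0, s2, s6, s7}.
State s2 is in {s0, s2, s6, s7}.

Yes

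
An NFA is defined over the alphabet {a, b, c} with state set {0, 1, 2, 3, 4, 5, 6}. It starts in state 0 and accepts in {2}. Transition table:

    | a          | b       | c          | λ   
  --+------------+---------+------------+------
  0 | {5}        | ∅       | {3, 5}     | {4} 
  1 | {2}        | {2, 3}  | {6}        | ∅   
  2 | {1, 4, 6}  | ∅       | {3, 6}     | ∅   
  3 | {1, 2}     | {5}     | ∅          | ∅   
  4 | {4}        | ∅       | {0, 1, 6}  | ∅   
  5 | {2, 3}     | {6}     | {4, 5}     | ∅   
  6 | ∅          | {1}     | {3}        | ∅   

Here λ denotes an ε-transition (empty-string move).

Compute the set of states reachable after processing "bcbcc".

∅

Start: ε-closure({0}) = {0, 4}.
Read 'b': {0, 4} → ∅.
The set is empty and remains empty for the remaining 4 symbols.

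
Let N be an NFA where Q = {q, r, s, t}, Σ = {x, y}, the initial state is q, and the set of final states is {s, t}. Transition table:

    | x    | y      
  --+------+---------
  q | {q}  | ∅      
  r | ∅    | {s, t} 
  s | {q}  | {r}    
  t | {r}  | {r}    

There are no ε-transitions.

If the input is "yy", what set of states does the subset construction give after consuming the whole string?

∅

Start in {q}.
Read 'y': q→∅; now ∅.
The set is empty and remains empty for the remaining 1 symbol.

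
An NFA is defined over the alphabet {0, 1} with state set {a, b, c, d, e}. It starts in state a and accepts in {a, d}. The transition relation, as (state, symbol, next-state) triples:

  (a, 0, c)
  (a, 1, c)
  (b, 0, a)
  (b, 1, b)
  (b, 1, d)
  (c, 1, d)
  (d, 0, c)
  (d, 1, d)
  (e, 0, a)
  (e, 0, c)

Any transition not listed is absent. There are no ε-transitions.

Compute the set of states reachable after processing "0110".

{c}

Start in {a}.
Read '0': {a} → {c}.
Read '1': {c} → {d}.
Read '1': {d} → {d}.
Read '0': {d} → {c}.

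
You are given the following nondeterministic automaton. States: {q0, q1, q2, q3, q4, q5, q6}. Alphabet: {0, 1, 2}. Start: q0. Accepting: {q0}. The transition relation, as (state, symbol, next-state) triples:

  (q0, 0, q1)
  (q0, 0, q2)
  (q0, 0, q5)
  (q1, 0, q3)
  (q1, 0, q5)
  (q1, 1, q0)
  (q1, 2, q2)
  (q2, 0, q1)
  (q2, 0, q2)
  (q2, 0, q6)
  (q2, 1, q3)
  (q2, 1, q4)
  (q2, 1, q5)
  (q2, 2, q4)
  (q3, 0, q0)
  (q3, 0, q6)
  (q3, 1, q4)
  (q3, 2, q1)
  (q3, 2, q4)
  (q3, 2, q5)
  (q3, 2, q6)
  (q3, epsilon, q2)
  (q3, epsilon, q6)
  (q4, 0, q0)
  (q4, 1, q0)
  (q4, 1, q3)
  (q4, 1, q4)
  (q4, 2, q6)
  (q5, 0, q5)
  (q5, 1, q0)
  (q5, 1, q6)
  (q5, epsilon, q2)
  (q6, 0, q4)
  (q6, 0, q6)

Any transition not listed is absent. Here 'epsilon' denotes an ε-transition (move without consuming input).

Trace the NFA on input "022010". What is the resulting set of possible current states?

Start in {q0}.
Read '0': q0→{q1, q2, q5}; now {q1, q2, q5}.
Read '2': q1→{q2}, q2→{q4}, q5→∅; now {q2, q4}.
Read '2': q2→{q4}, q4→{q6}; now {q4, q6}.
Read '0': q4→{q0}, q6→{q4, q6}; now {q0, q4, q6}.
Read '1': q0→∅, q4→{q0, q3, q4}, q6→∅; union {q0, q3, q4}; ε-closure = {q0, q2, q3, q4, q6}.
Read '0': q0→{q1, q2, q5}, q2→{q1, q2, q6}, q3→{q0, q6}, q4→{q0}, q6→{q4, q6}; now {q0, q1, q2, q4, q5, q6}.

{q0, q1, q2, q4, q5, q6}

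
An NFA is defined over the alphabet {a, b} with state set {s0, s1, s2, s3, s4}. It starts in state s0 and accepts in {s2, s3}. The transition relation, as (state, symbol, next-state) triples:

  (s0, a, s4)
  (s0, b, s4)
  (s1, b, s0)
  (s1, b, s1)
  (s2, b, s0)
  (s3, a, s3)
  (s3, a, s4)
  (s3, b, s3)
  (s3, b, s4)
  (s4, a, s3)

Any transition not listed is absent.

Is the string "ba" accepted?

Start in {s0}.
Read 'b': s0→{s4}; now {s4}.
Read 'a': s4→{s3}; now {s3}.
The final set {s3} contains the accepting state s3.

Yes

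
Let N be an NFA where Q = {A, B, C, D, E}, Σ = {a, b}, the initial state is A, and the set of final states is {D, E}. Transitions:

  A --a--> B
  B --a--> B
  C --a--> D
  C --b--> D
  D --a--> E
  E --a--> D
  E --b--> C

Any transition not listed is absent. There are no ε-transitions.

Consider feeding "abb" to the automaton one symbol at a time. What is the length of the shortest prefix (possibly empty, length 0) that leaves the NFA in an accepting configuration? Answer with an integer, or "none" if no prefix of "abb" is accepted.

none

Start in {A}.
Read 'a': {A} → {B}.
Read 'b': {B} → ∅.
The set is empty and remains empty for the remaining 1 symbol.
No reachable set along the way intersects F.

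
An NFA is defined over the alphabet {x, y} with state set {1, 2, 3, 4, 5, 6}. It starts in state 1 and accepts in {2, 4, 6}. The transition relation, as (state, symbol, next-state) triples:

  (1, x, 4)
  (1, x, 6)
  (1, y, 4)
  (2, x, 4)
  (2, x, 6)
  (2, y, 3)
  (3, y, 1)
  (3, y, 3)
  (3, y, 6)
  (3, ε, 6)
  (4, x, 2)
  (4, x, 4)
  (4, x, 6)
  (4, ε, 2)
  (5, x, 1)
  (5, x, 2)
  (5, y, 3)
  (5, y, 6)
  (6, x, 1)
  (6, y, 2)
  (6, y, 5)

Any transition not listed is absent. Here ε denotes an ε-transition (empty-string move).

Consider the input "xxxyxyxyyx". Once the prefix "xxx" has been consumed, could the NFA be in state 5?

No

Start in {1}.
Read 'x': {1} → {2, 4, 6}.
Read 'x': {2, 4, 6} → {1, 2, 4, 6}.
Read 'x': {1, 2, 4, 6} → {1, 2, 4, 6}.
State 5 is not in {1, 2, 4, 6}.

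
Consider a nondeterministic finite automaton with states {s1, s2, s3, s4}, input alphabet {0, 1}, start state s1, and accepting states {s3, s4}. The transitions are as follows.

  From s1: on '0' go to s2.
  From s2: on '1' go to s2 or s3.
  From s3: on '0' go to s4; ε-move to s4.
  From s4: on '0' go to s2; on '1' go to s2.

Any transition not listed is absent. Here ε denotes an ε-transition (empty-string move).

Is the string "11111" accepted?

Start in {s1}.
Read '1': s1→∅; now ∅.
The set is empty and remains empty for the remaining 4 symbols.
The final set ∅ contains no accepting state.

No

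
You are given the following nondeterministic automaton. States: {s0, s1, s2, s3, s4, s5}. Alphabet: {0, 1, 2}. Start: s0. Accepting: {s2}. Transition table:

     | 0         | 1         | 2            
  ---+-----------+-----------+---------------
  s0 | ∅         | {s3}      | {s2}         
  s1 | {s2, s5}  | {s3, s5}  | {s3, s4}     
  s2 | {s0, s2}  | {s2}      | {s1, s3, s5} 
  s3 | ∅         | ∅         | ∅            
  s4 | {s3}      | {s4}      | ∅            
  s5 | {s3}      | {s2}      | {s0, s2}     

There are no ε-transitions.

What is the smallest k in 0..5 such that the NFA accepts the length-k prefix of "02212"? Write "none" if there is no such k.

Start in {s0}.
Read '0': s0→∅; now ∅.
The set is empty and remains empty for the remaining 4 symbols.
No reachable set along the way intersects F.

none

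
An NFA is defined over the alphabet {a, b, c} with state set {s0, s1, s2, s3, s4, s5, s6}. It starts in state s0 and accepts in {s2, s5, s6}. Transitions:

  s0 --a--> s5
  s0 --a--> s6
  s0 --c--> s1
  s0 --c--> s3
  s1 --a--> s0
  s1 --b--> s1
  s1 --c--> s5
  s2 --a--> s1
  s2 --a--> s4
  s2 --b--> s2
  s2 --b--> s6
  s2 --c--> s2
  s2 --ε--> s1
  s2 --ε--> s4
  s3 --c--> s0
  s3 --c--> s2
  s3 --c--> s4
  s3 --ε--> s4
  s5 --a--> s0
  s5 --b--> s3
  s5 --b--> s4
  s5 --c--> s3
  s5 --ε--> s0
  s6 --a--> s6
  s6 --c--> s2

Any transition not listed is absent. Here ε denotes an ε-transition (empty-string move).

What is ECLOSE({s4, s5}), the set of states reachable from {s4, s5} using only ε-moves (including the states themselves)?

{s0, s4, s5}

Begin with {s4, s5}.
ε-move s5 → s0; add s0.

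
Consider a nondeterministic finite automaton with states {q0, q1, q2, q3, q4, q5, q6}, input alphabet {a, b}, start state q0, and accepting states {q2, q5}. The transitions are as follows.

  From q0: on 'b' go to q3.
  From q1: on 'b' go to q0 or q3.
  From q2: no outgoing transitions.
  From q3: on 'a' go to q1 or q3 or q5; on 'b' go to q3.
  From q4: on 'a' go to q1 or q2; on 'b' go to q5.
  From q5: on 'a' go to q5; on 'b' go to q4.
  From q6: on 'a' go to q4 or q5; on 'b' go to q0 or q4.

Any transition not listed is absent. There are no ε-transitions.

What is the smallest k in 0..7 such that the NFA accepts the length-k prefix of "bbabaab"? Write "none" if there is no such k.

Start in {q0}.
Read 'b': {q0} → {q3}.
Read 'b': {q3} → {q3}.
Read 'a': {q3} → {q1, q3, q5}.
None of the earlier sets intersect F, but {q1, q3, q5} does.

3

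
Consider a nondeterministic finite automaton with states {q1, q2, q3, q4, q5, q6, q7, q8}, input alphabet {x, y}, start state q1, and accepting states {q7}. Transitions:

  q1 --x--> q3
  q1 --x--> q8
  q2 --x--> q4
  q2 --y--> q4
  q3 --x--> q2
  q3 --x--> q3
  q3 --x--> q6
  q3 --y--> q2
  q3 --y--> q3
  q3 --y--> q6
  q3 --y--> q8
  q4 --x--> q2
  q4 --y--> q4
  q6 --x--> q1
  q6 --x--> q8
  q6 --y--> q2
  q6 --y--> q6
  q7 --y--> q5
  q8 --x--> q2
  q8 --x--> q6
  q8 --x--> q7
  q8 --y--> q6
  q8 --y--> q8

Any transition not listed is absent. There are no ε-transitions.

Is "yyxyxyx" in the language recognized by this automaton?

No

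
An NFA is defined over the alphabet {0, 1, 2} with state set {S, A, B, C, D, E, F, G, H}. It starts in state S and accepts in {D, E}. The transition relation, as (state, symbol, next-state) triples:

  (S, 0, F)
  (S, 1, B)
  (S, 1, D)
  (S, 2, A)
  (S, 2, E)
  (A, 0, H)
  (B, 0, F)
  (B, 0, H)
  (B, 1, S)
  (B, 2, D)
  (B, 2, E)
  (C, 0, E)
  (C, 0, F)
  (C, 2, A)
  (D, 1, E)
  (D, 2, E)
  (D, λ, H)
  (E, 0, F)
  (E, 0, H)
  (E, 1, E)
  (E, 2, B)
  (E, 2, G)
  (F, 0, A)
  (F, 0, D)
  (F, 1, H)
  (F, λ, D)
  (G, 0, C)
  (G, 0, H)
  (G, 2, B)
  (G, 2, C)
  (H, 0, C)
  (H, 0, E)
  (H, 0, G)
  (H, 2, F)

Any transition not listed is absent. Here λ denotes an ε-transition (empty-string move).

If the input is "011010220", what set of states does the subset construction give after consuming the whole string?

{A, C, D, E, F, G, H}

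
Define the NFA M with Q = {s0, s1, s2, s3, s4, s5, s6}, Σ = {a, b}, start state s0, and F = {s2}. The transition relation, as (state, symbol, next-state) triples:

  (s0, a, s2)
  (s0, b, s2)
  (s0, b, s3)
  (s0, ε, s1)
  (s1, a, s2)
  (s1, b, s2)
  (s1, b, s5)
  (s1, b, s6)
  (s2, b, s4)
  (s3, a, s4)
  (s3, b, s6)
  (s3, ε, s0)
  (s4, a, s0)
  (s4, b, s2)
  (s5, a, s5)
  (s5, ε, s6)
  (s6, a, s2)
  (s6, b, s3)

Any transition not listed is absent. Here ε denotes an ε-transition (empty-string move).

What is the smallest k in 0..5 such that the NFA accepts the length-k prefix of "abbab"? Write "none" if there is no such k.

1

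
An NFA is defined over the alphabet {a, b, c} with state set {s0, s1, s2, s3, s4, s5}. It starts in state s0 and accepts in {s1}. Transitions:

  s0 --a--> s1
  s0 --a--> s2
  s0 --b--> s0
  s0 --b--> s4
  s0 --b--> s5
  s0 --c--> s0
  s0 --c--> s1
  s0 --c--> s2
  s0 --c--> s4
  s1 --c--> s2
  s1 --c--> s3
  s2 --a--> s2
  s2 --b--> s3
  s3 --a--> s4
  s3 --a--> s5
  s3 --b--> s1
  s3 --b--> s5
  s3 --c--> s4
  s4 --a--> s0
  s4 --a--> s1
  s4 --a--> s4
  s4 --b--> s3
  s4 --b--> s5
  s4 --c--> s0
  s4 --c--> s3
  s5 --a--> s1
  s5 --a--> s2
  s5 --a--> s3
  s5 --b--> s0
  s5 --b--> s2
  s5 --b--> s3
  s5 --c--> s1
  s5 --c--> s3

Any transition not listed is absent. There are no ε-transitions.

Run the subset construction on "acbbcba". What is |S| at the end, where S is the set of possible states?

6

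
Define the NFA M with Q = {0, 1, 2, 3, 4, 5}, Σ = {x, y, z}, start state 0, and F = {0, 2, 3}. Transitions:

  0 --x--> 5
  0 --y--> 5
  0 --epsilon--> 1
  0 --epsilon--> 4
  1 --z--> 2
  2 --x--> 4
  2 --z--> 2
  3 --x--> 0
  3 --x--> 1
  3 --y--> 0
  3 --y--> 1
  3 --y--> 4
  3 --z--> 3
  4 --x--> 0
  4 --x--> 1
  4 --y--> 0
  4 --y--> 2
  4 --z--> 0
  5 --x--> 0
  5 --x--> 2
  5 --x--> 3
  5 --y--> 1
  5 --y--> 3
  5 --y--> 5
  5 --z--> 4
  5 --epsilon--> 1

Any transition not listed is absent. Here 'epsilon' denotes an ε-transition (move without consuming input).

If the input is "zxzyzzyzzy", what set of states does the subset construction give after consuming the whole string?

{0, 1, 2, 4, 5}

Start: ε-closure({0}) = {0, 1, 4}.
Read 'z': {0, 1, 4} → {0, 1, 2, 4}.
Read 'x': {0, 1, 2, 4} → {0, 1, 4, 5}.
Read 'z': {0, 1, 4, 5} → {0, 1, 2, 4}.
Read 'y': {0, 1, 2, 4} → {0, 1, 2, 4, 5}.
Read 'z': {0, 1, 2, 4, 5} → {0, 1, 2, 4}.
Read 'z': {0, 1, 2, 4} → {0, 1, 2, 4}.
Read 'y': {0, 1, 2, 4} → {0, 1, 2, 4, 5}.
Read 'z': {0, 1, 2, 4, 5} → {0, 1, 2, 4}.
Read 'z': {0, 1, 2, 4} → {0, 1, 2, 4}.
Read 'y': {0, 1, 2, 4} → {0, 1, 2, 4, 5}.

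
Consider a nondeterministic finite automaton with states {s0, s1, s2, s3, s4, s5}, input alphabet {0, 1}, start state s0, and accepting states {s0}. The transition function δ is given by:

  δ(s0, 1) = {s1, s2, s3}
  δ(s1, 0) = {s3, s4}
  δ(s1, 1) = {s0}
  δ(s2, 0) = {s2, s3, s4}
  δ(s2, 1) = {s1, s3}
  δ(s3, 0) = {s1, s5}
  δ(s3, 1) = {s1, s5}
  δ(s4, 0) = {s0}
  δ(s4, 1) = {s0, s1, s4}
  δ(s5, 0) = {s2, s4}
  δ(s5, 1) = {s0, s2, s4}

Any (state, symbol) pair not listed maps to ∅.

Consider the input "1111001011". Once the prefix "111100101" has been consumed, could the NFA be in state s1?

Yes

Start in {s0}.
Read '1': {s0} → {s1, s2, s3}.
Read '1': {s1, s2, s3} → {s0, s1, s3, s5}.
Read '1': {s0, s1, s3, s5} → {s0, s1, s2, s3, s4, s5}.
Read '1': {s0, s1, s2, s3, s4, s5} → {s0, s1, s2, s3, s4, s5}.
Read '0': {s0, s1, s2, s3, s4, s5} → {s0, s1, s2, s3, s4, s5}.
Read '0': {s0, s1, s2, s3, s4, s5} → {s0, s1, s2, s3, s4, s5}.
Read '1': {s0, s1, s2, s3, s4, s5} → {s0, s1, s2, s3, s4, s5}.
Read '0': {s0, s1, s2, s3, s4, s5} → {s0, s1, s2, s3, s4, s5}.
Read '1': {s0, s1, s2, s3, s4, s5} → {s0, s1, s2, s3, s4, s5}.
State s1 is in {s0, s1, s2, s3, s4, s5}.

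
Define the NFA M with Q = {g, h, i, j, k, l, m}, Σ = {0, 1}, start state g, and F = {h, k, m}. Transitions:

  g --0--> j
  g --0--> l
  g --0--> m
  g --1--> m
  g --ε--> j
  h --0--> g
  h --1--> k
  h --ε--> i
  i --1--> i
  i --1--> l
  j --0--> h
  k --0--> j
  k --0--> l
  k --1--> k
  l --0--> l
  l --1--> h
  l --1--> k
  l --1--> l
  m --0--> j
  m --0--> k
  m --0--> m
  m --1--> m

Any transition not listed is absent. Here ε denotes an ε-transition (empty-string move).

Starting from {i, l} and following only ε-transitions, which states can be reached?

Begin with {i, l}.
No ε-moves leave this set, so the closure equals the set itself.

{i, l}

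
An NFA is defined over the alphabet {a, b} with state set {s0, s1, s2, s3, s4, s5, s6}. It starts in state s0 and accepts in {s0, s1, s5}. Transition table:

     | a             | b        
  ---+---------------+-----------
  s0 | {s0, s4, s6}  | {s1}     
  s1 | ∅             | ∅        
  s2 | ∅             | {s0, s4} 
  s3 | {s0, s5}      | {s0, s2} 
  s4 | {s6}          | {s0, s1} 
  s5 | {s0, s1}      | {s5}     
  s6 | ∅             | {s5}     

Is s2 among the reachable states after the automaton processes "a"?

No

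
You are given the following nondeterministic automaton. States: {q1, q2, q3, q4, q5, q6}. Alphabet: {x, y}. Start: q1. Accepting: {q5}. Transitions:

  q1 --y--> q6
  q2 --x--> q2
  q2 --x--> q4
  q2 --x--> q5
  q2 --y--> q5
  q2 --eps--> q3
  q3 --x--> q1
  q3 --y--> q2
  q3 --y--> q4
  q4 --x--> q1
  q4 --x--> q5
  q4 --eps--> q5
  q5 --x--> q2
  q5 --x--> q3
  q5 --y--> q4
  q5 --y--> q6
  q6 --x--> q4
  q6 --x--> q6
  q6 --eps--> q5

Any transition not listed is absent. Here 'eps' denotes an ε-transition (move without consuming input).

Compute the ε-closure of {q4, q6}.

Begin with {q4, q6}.
ε-move q6 → q5; add q5.

{q4, q5, q6}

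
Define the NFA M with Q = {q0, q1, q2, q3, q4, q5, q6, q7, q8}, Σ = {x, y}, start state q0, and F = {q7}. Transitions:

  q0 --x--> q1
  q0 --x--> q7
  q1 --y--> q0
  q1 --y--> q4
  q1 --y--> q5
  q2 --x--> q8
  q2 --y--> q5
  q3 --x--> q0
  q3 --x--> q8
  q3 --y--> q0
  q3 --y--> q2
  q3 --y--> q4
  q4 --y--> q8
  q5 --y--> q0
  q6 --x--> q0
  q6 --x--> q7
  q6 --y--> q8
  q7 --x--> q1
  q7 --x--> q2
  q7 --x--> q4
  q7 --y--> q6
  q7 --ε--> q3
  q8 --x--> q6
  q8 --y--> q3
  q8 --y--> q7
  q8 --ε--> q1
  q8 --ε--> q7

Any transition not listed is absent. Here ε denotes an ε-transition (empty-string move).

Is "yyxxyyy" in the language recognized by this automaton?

No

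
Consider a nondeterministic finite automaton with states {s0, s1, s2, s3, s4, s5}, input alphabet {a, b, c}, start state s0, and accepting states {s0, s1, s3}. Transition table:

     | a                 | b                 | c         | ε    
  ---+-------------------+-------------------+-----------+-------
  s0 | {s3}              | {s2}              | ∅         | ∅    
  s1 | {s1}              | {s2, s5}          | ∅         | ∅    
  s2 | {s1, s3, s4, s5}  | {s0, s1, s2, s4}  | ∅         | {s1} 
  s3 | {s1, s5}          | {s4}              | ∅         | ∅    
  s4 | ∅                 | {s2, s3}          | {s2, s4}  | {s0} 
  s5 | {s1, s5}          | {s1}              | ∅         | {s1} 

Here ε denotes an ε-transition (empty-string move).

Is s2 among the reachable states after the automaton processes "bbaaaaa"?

Start in {s0}.
Read 'b': s0→{s2}; union {s2}; ε-closure = {s1, s2}.
Read 'b': s1→{s2, s5}, s2→{s0, s1, s2, s4}; now {s0, s1, s2, s4, s5}.
Read 'a': s0→{s3}, s1→{s1}, s2→{s1, s3, s4, s5}, s4→∅, s5→{s1, s5}; union {s1, s3, s4, s5}; ε-closure = {s0, s1, s3, s4, s5}.
Read 'a': s0→{s3}, s1→{s1}, s3→{s1, s5}, s4→∅, s5→{s1, s5}; now {s1, s3, s5}.
Read 'a': s1→{s1}, s3→{s1, s5}, s5→{s1, s5}; now {s1, s5}.
Read 'a': s1→{s1}, s5→{s1, s5}; now {s1, s5}.
Read 'a': s1→{s1}, s5→{s1, s5}; now {s1, s5}.
State s2 is not in {s1, s5}.

No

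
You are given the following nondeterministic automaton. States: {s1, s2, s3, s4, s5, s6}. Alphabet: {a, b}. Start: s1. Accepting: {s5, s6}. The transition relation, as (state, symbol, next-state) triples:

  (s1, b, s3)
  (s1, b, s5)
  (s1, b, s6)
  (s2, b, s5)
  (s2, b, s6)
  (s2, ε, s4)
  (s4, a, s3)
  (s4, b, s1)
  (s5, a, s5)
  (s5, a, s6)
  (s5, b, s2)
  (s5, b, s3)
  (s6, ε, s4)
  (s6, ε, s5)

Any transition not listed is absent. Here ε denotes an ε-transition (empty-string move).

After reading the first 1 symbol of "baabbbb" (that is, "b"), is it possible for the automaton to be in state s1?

Start in {s1}.
Read 'b': s1→{s3, s5, s6}; union {s3, s5, s6}; ε-closure = {s3, s4, s5, s6}.
State s1 is not in {s3, s4, s5, s6}.

No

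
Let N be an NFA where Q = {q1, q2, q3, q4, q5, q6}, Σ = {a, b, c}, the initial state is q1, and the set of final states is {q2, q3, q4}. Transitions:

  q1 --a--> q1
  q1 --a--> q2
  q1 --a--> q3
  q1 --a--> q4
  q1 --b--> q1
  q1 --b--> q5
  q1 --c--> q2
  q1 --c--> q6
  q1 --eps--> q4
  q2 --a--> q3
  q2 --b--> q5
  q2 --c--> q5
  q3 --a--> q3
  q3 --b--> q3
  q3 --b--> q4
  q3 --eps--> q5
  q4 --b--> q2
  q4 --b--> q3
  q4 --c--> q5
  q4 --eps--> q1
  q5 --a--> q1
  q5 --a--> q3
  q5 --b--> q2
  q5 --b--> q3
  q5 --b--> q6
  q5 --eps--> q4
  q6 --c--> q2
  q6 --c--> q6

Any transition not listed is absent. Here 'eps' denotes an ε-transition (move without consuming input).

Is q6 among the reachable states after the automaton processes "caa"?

No

Start: ε-closure({q1}) = {q1, q4}.
Read 'c': {q1, q4} → {q1, q2, q4, q5, q6}.
Read 'a': {q1, q2, q4, q5, q6} → {q1, q2, q3, q4, q5}.
Read 'a': {q1, q2, q3, q4, q5} → {q1, q2, q3, q4, q5}.
State q6 is not in {q1, q2, q3, q4, q5}.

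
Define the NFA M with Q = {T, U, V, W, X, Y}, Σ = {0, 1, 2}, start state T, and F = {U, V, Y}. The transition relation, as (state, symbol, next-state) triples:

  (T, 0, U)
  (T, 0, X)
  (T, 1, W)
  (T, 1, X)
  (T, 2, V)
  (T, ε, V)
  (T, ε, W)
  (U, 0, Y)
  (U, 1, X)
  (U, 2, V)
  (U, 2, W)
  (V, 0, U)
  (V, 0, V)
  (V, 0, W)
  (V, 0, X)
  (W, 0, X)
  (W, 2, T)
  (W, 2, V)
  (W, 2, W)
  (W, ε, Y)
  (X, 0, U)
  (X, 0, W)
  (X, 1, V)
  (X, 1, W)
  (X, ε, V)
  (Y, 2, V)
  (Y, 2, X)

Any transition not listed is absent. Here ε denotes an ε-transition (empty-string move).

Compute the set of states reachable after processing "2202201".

{V, W, X, Y}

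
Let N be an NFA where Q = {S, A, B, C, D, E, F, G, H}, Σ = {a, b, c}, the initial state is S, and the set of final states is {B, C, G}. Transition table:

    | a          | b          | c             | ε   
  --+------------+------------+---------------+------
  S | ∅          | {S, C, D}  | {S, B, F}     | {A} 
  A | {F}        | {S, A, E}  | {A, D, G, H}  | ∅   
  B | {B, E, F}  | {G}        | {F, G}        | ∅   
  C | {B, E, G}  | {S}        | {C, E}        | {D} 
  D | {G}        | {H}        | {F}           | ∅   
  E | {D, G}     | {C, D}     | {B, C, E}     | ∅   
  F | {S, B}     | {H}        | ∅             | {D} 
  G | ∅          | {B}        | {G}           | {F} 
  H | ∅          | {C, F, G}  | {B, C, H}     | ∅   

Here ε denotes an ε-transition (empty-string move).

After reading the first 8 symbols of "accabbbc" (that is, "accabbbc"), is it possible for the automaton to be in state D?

Start: ε-closure({S}) = {S, A}.
Read 'a': {S, A} → {D, F}.
Read 'c': {D, F} → {D, F}.
Read 'c': {D, F} → {D, F}.
Read 'a': {D, F} → {S, A, B, D, F, G}.
Read 'b': {S, A, B, D, F, G} → {S, A, B, C, D, E, F, G, H}.
Read 'b': {S, A, B, C, D, E, F, G, H} → {S, A, B, C, D, E, F, G, H}.
Read 'b': {S, A, B, C, D, E, F, G, H} → {S, A, B, C, D, E, F, G, H}.
Read 'c': {S, A, B, C, D, E, F, G, H} → {S, A, B, C, D, E, F, G, H}.
State D is in {S, A, B, C, D, E, F, G, H}.

Yes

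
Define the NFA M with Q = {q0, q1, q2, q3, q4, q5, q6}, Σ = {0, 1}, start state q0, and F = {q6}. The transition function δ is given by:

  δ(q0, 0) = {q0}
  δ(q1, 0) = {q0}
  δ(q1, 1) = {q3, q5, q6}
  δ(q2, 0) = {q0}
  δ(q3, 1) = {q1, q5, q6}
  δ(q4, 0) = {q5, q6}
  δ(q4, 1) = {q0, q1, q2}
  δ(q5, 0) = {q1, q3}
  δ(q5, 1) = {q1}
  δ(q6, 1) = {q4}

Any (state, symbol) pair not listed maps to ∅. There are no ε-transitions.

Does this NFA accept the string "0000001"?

No

Start in {q0}.
Read '0': q0→{q0}; now {q0}.
Read '0': q0→{q0}; now {q0}.
Read '0': q0→{q0}; now {q0}.
Read '0': q0→{q0}; now {q0}.
Read '0': q0→{q0}; now {q0}.
Read '0': q0→{q0}; now {q0}.
Read '1': q0→∅; now ∅.
The final set ∅ contains no accepting state.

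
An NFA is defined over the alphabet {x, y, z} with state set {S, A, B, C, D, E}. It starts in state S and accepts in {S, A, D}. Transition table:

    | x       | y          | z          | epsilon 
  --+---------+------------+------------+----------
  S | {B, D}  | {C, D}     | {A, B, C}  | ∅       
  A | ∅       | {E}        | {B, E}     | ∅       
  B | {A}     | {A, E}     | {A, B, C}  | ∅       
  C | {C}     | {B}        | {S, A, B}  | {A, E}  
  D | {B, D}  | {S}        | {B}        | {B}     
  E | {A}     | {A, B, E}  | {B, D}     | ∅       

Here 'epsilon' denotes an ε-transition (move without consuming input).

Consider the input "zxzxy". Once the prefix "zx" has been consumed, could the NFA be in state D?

Start in {S}.
Read 'z': S→{A, B, C}; union {A, B, C}; ε-closure = {A, B, C, E}.
Read 'x': A→∅, B→{A}, C→{C}, E→{A}; union {A, C}; ε-closure = {A, C, E}.
State D is not in {A, C, E}.

No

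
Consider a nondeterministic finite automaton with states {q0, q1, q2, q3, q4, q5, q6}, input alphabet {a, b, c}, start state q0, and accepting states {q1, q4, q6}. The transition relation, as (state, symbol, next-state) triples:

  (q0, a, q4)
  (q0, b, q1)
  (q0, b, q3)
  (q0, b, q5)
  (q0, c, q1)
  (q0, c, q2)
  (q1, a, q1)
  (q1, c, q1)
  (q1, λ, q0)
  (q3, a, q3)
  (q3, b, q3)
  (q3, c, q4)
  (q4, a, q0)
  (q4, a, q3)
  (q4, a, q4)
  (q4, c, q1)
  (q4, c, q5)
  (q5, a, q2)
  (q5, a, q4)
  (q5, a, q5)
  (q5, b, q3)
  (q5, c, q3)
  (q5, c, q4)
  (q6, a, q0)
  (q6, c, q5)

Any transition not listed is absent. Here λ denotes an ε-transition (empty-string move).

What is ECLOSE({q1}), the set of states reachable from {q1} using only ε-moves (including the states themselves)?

{q0, q1}

Begin with {q1}.
ε-move q1 → q0; add q0.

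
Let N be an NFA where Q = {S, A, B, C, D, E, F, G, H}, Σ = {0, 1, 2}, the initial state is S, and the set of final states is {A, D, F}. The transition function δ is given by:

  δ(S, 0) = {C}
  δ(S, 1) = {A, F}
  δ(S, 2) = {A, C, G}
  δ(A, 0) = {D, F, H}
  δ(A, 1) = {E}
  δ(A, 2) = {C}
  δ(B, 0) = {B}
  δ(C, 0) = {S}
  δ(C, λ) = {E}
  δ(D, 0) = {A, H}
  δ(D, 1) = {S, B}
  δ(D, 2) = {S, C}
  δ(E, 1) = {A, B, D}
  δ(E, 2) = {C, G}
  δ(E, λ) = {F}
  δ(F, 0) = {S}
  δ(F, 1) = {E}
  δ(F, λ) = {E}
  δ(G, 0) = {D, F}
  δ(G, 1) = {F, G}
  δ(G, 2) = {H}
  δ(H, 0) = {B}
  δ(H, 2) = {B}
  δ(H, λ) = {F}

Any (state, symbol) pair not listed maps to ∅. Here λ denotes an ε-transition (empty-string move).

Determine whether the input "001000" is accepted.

Yes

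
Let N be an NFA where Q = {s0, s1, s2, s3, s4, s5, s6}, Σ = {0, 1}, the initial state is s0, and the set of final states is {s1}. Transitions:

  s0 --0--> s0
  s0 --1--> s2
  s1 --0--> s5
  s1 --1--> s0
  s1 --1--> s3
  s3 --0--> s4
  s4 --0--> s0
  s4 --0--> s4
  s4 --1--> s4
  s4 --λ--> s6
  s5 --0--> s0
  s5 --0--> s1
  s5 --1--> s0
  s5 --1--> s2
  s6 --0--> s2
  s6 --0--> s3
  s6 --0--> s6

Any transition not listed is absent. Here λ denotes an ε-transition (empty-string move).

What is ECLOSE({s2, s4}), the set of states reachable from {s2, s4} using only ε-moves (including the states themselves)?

Begin with {s2, s4}.
ε-move s4 → s6; add s6.

{s2, s4, s6}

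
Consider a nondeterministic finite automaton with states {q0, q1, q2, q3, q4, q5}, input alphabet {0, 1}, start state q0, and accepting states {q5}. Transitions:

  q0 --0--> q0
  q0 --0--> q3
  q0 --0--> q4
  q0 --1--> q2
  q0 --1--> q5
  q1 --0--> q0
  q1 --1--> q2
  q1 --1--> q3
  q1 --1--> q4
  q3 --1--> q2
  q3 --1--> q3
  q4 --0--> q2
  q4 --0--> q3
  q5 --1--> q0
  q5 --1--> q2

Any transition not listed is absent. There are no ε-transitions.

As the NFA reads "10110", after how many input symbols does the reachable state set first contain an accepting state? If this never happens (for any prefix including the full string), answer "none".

Start in {q0}.
Read '1': q0→{q2, q5}; now {q2, q5}.
None of the earlier sets intersect F, but {q2, q5} does.

1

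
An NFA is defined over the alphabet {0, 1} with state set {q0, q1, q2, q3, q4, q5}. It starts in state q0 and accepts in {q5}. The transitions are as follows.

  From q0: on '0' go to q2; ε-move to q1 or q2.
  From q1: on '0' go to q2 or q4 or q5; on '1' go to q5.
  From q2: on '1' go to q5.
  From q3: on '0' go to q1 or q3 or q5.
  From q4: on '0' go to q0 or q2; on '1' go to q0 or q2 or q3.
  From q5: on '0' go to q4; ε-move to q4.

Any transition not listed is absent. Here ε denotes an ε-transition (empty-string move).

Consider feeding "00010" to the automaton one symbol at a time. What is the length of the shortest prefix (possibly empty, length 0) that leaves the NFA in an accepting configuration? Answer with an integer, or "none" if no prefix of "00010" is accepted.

1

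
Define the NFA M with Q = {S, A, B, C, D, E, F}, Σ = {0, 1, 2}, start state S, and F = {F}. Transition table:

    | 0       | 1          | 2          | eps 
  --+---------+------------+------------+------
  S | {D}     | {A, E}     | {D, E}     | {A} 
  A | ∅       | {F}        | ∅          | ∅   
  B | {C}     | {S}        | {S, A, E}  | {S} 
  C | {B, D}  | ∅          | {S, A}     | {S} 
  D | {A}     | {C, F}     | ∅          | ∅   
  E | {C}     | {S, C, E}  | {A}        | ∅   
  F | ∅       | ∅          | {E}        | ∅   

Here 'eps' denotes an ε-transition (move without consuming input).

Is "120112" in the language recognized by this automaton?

No

Start: ε-closure({S}) = {S, A}.
Read '1': S→{A, E}, A→{F}; now {A, E, F}.
Read '2': A→∅, E→{A}, F→{E}; now {A, E}.
Read '0': A→∅, E→{C}; union {C}; ε-closure = {S, A, C}.
Read '1': S→{A, E}, A→{F}, C→∅; now {A, E, F}.
Read '1': A→{F}, E→{S, C, E}, F→∅; union {S, C, E, F}; ε-closure = {S, A, C, E, F}.
Read '2': S→{D, E}, A→∅, C→{S, A}, E→{A}, F→{E}; now {S, A, D, E}.
The final set {S, A, D, E} contains no accepting state.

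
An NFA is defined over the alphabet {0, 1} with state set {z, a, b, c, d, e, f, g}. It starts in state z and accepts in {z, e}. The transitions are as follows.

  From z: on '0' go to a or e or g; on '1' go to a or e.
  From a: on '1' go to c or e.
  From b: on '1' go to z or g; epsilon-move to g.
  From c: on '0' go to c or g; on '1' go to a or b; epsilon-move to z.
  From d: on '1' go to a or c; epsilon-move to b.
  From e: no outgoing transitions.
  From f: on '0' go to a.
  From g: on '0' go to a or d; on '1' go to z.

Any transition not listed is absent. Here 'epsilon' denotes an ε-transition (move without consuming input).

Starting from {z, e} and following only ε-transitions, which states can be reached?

Begin with {z, e}.
No ε-moves leave this set, so the closure equals the set itself.

{z, e}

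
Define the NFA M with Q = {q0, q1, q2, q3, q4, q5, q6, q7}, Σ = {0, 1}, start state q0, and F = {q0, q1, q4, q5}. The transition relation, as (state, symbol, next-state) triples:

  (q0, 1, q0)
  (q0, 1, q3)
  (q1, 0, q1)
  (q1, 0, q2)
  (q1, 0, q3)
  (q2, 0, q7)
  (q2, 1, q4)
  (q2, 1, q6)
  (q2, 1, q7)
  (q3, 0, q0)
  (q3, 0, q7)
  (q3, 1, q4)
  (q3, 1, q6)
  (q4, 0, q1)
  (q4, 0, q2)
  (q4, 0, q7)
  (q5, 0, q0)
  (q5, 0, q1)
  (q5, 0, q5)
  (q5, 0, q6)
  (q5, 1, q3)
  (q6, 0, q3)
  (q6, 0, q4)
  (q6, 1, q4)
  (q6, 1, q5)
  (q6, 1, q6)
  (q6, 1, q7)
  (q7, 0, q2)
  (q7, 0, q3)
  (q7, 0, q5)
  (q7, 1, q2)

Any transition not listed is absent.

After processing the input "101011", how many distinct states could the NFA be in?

5

Start in {q0}.
Read '1': q0→{q0, q3}; now {q0, q3}.
Read '0': q0→∅, q3→{q0, q7}; now {q0, q7}.
Read '1': q0→{q0, q3}, q7→{q2}; now {q0, q2, q3}.
Read '0': q0→∅, q2→{q7}, q3→{q0, q7}; now {q0, q7}.
Read '1': q0→{q0, q3}, q7→{q2}; now {q0, q2, q3}.
Read '1': q0→{q0, q3}, q2→{q4, q6, q7}, q3→{q4, q6}; now {q0, q3, q4, q6, q7}.
That set has 5 states.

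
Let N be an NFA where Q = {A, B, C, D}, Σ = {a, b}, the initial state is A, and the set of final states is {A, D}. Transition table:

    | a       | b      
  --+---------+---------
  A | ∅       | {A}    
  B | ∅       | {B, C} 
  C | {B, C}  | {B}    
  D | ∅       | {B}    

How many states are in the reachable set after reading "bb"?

1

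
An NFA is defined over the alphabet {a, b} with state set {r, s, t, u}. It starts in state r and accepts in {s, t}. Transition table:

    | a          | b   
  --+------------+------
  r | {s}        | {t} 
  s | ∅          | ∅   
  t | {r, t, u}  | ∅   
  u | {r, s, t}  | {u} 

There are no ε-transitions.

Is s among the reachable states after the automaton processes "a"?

Yes

Start in {r}.
Read 'a': r→{s}; now {s}.
State s is in {s}.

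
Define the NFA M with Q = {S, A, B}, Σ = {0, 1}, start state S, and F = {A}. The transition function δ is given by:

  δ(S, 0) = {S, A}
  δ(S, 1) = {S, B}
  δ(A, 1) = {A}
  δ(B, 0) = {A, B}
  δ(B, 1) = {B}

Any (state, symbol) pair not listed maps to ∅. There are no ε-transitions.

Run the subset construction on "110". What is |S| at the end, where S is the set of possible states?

3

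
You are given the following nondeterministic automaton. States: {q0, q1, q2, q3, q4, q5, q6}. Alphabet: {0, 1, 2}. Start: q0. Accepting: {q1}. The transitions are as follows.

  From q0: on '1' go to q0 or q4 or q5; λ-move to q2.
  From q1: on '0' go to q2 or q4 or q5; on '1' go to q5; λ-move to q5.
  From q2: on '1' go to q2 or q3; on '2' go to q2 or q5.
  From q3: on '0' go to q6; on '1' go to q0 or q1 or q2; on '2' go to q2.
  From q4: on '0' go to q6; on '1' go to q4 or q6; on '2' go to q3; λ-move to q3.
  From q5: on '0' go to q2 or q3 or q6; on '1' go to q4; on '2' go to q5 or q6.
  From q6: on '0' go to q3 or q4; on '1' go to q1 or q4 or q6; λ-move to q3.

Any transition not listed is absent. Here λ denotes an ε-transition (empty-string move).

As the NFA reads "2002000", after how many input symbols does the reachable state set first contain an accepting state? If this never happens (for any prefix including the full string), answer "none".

none

Start: ε-closure({q0}) = {q0, q2}.
Read '2': q0→∅, q2→{q2, q5}; now {q2, q5}.
Read '0': q2→∅, q5→{q2, q3, q6}; now {q2, q3, q6}.
Read '0': q2→∅, q3→{q6}, q6→{q3, q4}; now {q3, q4, q6}.
Read '2': q3→{q2}, q4→{q3}, q6→∅; now {q2, q3}.
Read '0': q2→∅, q3→{q6}; union {q6}; ε-closure = {q3, q6}.
Read '0': q3→{q6}, q6→{q3, q4}; now {q3, q4, q6}.
Read '0': q3→{q6}, q4→{q6}, q6→{q3, q4}; now {q3, q4, q6}.
No reachable set along the way intersects F.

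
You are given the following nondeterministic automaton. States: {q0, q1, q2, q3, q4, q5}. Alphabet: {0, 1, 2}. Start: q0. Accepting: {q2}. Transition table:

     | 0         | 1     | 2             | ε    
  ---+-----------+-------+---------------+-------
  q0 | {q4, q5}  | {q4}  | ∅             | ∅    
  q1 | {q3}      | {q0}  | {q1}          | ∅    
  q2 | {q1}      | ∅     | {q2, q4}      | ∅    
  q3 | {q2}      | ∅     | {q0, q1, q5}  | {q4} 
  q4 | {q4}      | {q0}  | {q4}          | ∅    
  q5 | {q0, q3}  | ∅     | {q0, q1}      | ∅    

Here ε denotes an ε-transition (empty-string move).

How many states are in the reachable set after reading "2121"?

Start in {q0}.
Read '2': {q0} → ∅.
The set is empty and remains empty for the remaining 3 symbols.
That set has 0 states.

0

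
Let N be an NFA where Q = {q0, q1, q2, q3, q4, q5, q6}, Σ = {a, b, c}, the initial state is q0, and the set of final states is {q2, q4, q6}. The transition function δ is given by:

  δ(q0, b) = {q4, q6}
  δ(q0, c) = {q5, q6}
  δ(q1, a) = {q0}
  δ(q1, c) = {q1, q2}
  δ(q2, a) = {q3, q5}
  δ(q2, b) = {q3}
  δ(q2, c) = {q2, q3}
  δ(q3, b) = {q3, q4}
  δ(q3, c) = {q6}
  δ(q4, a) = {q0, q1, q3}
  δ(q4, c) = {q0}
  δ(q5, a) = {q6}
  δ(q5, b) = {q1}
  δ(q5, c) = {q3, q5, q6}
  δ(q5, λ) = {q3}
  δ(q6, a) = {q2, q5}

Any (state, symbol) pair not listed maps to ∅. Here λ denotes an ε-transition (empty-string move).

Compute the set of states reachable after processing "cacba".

Start in {q0}.
Read 'c': q0→{q5, q6}; union {q5, q6}; ε-closure = {q3, q5, q6}.
Read 'a': q3→∅, q5→{q6}, q6→{q2, q5}; union {q2, q5, q6}; ε-closure = {q2, q3, q5, q6}.
Read 'c': q2→{q2, q3}, q3→{q6}, q5→{q3, q5, q6}, q6→∅; now {q2, q3, q5, q6}.
Read 'b': q2→{q3}, q3→{q3, q4}, q5→{q1}, q6→∅; now {q1, q3, q4}.
Read 'a': q1→{q0}, q3→∅, q4→{q0, q1, q3}; now {q0, q1, q3}.

{q0, q1, q3}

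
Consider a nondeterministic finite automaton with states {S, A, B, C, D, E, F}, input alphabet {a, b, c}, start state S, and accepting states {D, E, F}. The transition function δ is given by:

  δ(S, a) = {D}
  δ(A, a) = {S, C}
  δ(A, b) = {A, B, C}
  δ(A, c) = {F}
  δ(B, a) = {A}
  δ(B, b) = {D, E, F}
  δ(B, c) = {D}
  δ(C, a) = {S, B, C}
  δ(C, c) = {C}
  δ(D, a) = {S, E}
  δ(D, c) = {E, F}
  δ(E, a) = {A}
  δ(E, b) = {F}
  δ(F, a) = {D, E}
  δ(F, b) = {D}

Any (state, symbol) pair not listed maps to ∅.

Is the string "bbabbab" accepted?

No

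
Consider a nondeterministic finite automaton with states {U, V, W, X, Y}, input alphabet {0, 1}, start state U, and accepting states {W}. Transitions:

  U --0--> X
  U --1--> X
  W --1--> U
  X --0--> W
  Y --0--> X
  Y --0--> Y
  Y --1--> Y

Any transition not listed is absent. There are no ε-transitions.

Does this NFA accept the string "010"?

Start in {U}.
Read '0': {U} → {X}.
Read '1': {X} → ∅.
The set is empty and remains empty for the remaining 1 symbol.
The final set ∅ contains no accepting state.

No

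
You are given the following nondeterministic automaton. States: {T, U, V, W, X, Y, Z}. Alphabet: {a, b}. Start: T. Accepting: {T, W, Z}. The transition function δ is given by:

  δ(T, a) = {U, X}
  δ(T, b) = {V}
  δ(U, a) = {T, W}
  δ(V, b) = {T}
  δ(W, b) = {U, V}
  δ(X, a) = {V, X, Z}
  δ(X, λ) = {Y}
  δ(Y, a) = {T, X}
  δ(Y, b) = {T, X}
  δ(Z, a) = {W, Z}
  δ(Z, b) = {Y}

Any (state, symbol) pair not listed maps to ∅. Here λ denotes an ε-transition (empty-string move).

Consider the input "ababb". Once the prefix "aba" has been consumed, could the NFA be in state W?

Start in {T}.
Read 'a': T→{U, X}; union {U, X}; ε-closure = {U, X, Y}.
Read 'b': U→∅, X→∅, Y→{T, X}; union {T, X}; ε-closure = {T, X, Y}.
Read 'a': T→{U, X}, X→{V, X, Z}, Y→{T, X}; union {T, U, V, X, Z}; ε-closure = {T, U, V, X, Y, Z}.
State W is not in {T, U, V, X, Y, Z}.

No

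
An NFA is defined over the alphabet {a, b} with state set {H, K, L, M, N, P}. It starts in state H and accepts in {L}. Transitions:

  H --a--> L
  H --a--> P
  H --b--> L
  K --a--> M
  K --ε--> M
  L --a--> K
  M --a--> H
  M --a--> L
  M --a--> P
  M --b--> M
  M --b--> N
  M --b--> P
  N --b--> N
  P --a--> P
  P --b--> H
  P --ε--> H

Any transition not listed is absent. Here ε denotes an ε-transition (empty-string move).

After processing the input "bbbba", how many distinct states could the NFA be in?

0

Start in {H}.
Read 'b': H→{L}; now {L}.
Read 'b': L→∅; now ∅.
The set is empty and remains empty for the remaining 3 symbols.
That set has 0 states.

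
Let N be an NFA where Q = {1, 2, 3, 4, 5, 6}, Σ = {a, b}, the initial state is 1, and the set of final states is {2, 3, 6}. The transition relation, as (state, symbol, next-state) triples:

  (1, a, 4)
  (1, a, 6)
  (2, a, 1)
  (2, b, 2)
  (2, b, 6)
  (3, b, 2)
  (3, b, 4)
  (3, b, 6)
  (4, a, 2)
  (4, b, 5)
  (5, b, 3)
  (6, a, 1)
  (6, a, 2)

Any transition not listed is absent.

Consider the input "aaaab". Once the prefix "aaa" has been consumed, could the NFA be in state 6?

Yes

Start in {1}.
Read 'a': 1→{4, 6}; now {4, 6}.
Read 'a': 4→{2}, 6→{1, 2}; now {1, 2}.
Read 'a': 1→{4, 6}, 2→{1}; now {1, 4, 6}.
State 6 is in {1, 4, 6}.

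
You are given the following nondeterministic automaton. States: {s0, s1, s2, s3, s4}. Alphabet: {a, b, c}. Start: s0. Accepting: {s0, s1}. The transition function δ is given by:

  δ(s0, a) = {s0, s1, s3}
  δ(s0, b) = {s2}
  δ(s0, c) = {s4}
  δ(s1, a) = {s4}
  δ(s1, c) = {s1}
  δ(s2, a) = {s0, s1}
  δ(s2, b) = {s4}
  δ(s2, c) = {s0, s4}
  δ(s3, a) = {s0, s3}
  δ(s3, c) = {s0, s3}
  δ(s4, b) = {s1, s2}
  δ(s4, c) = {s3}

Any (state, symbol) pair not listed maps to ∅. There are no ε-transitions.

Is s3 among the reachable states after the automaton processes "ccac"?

Start in {s0}.
Read 'c': s0→{s4}; now {s4}.
Read 'c': s4→{s3}; now {s3}.
Read 'a': s3→{s0, s3}; now {s0, s3}.
Read 'c': s0→{s4}, s3→{s0, s3}; now {s0, s3, s4}.
State s3 is in {s0, s3, s4}.

Yes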